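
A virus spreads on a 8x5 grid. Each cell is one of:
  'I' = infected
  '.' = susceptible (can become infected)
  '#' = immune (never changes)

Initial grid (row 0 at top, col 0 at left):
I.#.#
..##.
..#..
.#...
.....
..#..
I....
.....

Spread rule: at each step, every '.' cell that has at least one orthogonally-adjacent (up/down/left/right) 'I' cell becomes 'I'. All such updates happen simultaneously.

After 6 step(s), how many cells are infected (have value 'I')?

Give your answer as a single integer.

Step 0 (initial): 2 infected
Step 1: +5 new -> 7 infected
Step 2: +6 new -> 13 infected
Step 3: +5 new -> 18 infected
Step 4: +4 new -> 22 infected
Step 5: +4 new -> 26 infected
Step 6: +2 new -> 28 infected

Answer: 28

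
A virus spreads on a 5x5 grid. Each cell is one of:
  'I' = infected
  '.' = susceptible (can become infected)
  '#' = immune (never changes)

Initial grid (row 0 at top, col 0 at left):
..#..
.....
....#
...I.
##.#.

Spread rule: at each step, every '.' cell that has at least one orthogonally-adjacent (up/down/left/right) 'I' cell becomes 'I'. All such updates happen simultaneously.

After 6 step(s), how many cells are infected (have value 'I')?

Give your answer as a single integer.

Step 0 (initial): 1 infected
Step 1: +3 new -> 4 infected
Step 2: +5 new -> 9 infected
Step 3: +5 new -> 14 infected
Step 4: +3 new -> 17 infected
Step 5: +2 new -> 19 infected
Step 6: +1 new -> 20 infected

Answer: 20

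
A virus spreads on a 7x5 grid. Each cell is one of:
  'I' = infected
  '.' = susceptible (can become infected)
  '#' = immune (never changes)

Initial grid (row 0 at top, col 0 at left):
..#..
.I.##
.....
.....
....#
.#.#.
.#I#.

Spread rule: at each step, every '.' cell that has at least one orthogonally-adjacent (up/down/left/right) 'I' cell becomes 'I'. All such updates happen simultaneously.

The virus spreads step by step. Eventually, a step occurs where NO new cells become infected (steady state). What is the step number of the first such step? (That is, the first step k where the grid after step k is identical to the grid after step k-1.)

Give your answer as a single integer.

Step 0 (initial): 2 infected
Step 1: +5 new -> 7 infected
Step 2: +5 new -> 12 infected
Step 3: +5 new -> 17 infected
Step 4: +3 new -> 20 infected
Step 5: +2 new -> 22 infected
Step 6: +1 new -> 23 infected
Step 7: +0 new -> 23 infected

Answer: 7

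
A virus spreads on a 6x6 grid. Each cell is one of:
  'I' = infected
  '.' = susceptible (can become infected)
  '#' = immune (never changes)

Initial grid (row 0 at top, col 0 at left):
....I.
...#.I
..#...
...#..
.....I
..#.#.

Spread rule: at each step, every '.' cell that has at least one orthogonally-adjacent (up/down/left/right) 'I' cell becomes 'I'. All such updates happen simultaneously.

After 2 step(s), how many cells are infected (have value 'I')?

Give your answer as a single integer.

Step 0 (initial): 3 infected
Step 1: +7 new -> 10 infected
Step 2: +4 new -> 14 infected

Answer: 14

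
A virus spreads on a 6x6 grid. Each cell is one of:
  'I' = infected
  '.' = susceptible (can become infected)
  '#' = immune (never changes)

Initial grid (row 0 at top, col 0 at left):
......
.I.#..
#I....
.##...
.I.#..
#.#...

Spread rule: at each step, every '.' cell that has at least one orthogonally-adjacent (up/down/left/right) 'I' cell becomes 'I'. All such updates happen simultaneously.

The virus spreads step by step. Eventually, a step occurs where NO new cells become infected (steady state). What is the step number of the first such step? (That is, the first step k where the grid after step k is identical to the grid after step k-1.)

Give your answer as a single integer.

Answer: 8

Derivation:
Step 0 (initial): 3 infected
Step 1: +7 new -> 10 infected
Step 2: +4 new -> 14 infected
Step 3: +3 new -> 17 infected
Step 4: +4 new -> 21 infected
Step 5: +4 new -> 25 infected
Step 6: +2 new -> 27 infected
Step 7: +2 new -> 29 infected
Step 8: +0 new -> 29 infected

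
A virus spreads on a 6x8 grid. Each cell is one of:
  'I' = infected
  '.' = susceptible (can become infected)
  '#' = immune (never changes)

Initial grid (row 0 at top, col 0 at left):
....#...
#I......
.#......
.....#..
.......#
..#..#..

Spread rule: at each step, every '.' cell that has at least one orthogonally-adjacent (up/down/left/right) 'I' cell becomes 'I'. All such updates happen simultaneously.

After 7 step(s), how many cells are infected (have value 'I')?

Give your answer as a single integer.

Step 0 (initial): 1 infected
Step 1: +2 new -> 3 infected
Step 2: +4 new -> 7 infected
Step 3: +4 new -> 11 infected
Step 4: +5 new -> 16 infected
Step 5: +7 new -> 23 infected
Step 6: +8 new -> 31 infected
Step 7: +6 new -> 37 infected

Answer: 37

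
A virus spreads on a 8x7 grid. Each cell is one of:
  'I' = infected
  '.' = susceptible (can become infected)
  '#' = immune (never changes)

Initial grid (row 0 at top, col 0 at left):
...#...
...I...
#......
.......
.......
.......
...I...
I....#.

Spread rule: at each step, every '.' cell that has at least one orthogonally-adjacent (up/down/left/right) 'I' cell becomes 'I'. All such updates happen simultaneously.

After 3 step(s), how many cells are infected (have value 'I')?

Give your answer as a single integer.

Answer: 41

Derivation:
Step 0 (initial): 3 infected
Step 1: +9 new -> 12 infected
Step 2: +15 new -> 27 infected
Step 3: +14 new -> 41 infected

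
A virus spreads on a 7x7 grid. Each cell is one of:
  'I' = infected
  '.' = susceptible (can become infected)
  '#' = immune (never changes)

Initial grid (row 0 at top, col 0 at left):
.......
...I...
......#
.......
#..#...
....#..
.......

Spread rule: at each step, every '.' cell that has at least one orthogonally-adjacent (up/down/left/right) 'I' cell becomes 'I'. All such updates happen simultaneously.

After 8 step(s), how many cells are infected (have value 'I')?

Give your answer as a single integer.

Answer: 45

Derivation:
Step 0 (initial): 1 infected
Step 1: +4 new -> 5 infected
Step 2: +7 new -> 12 infected
Step 3: +8 new -> 20 infected
Step 4: +7 new -> 27 infected
Step 5: +5 new -> 32 infected
Step 6: +5 new -> 37 infected
Step 7: +5 new -> 42 infected
Step 8: +3 new -> 45 infected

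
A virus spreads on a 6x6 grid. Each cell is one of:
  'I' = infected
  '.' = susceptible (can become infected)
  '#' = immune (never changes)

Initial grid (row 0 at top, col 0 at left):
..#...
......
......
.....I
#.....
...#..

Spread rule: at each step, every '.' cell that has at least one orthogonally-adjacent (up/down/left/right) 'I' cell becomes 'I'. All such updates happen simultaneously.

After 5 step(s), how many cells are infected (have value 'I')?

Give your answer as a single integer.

Answer: 26

Derivation:
Step 0 (initial): 1 infected
Step 1: +3 new -> 4 infected
Step 2: +5 new -> 9 infected
Step 3: +6 new -> 15 infected
Step 4: +5 new -> 20 infected
Step 5: +6 new -> 26 infected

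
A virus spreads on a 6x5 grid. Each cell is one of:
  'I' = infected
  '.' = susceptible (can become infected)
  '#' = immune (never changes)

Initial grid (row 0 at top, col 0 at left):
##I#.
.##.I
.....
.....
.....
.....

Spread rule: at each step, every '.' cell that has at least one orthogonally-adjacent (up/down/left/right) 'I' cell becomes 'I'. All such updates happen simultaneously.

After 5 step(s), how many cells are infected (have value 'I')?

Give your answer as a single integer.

Answer: 18

Derivation:
Step 0 (initial): 2 infected
Step 1: +3 new -> 5 infected
Step 2: +2 new -> 7 infected
Step 3: +3 new -> 10 infected
Step 4: +4 new -> 14 infected
Step 5: +4 new -> 18 infected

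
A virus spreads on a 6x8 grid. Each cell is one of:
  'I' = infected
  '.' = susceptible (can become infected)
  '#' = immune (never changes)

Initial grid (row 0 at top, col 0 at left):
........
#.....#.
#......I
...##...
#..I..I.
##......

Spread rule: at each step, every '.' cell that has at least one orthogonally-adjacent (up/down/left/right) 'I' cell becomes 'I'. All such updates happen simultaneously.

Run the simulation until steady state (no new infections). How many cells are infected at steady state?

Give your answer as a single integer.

Step 0 (initial): 3 infected
Step 1: +10 new -> 13 infected
Step 2: +9 new -> 22 infected
Step 3: +5 new -> 27 infected
Step 4: +6 new -> 33 infected
Step 5: +4 new -> 37 infected
Step 6: +2 new -> 39 infected
Step 7: +1 new -> 40 infected
Step 8: +0 new -> 40 infected

Answer: 40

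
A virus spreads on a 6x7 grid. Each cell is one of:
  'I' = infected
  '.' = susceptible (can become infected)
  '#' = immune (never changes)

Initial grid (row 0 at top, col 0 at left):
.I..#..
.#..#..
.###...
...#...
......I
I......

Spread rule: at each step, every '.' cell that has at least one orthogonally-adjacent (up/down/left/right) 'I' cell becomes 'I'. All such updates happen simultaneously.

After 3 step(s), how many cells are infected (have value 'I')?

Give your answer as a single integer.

Answer: 30

Derivation:
Step 0 (initial): 3 infected
Step 1: +7 new -> 10 infected
Step 2: +10 new -> 20 infected
Step 3: +10 new -> 30 infected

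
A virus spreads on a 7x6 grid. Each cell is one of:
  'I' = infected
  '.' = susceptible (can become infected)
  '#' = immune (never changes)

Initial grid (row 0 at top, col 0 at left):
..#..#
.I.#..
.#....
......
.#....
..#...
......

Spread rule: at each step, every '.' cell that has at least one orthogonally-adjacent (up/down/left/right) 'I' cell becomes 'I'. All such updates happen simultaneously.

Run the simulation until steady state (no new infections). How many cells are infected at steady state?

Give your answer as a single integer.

Step 0 (initial): 1 infected
Step 1: +3 new -> 4 infected
Step 2: +3 new -> 7 infected
Step 3: +3 new -> 10 infected
Step 4: +5 new -> 15 infected
Step 5: +5 new -> 20 infected
Step 6: +7 new -> 27 infected
Step 7: +5 new -> 32 infected
Step 8: +3 new -> 35 infected
Step 9: +1 new -> 36 infected
Step 10: +0 new -> 36 infected

Answer: 36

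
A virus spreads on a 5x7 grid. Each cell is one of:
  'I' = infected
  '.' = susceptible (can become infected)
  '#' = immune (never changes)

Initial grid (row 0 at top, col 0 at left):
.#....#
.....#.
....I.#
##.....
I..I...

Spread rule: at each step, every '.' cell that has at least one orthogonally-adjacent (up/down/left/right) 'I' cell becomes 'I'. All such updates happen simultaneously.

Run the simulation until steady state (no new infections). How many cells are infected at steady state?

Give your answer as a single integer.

Answer: 28

Derivation:
Step 0 (initial): 3 infected
Step 1: +8 new -> 11 infected
Step 2: +6 new -> 17 infected
Step 3: +6 new -> 23 infected
Step 4: +3 new -> 26 infected
Step 5: +1 new -> 27 infected
Step 6: +1 new -> 28 infected
Step 7: +0 new -> 28 infected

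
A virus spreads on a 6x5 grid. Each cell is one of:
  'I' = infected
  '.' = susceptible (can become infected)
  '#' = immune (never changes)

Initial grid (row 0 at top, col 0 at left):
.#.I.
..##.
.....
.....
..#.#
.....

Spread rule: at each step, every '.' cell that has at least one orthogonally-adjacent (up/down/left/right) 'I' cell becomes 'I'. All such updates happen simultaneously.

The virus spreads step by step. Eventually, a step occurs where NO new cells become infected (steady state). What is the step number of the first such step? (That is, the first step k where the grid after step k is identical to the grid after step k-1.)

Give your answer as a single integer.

Step 0 (initial): 1 infected
Step 1: +2 new -> 3 infected
Step 2: +1 new -> 4 infected
Step 3: +1 new -> 5 infected
Step 4: +2 new -> 7 infected
Step 5: +2 new -> 9 infected
Step 6: +3 new -> 12 infected
Step 7: +4 new -> 16 infected
Step 8: +5 new -> 21 infected
Step 9: +3 new -> 24 infected
Step 10: +1 new -> 25 infected
Step 11: +0 new -> 25 infected

Answer: 11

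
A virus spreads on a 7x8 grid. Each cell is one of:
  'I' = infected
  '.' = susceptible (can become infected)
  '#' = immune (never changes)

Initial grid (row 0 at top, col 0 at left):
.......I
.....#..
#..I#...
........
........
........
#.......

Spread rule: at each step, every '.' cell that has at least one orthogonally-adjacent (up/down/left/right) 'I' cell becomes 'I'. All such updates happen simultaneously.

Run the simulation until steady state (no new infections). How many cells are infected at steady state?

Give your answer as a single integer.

Answer: 52

Derivation:
Step 0 (initial): 2 infected
Step 1: +5 new -> 7 infected
Step 2: +10 new -> 17 infected
Step 3: +10 new -> 27 infected
Step 4: +11 new -> 38 infected
Step 5: +8 new -> 46 infected
Step 6: +5 new -> 51 infected
Step 7: +1 new -> 52 infected
Step 8: +0 new -> 52 infected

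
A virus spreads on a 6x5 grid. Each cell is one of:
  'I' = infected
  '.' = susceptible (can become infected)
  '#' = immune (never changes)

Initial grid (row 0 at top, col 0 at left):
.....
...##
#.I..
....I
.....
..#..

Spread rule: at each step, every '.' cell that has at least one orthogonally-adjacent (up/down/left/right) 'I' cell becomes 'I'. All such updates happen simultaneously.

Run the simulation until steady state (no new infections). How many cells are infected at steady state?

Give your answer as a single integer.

Answer: 26

Derivation:
Step 0 (initial): 2 infected
Step 1: +7 new -> 9 infected
Step 2: +6 new -> 15 infected
Step 3: +6 new -> 21 infected
Step 4: +4 new -> 25 infected
Step 5: +1 new -> 26 infected
Step 6: +0 new -> 26 infected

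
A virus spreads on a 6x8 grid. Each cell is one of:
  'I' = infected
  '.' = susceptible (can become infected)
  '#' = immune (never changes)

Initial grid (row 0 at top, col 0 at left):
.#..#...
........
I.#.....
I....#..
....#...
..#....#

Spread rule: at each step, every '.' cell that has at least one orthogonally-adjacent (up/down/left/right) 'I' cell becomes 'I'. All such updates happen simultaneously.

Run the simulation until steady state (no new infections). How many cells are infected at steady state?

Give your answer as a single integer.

Answer: 41

Derivation:
Step 0 (initial): 2 infected
Step 1: +4 new -> 6 infected
Step 2: +5 new -> 11 infected
Step 3: +4 new -> 15 infected
Step 4: +5 new -> 20 infected
Step 5: +4 new -> 24 infected
Step 6: +3 new -> 27 infected
Step 7: +4 new -> 31 infected
Step 8: +6 new -> 37 infected
Step 9: +3 new -> 40 infected
Step 10: +1 new -> 41 infected
Step 11: +0 new -> 41 infected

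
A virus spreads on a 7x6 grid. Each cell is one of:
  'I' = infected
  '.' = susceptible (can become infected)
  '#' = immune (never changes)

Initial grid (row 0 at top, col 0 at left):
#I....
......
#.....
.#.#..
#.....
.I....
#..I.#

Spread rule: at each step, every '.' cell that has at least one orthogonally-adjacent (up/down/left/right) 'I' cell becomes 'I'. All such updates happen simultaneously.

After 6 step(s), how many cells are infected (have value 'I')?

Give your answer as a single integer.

Step 0 (initial): 3 infected
Step 1: +9 new -> 12 infected
Step 2: +7 new -> 19 infected
Step 3: +6 new -> 25 infected
Step 4: +5 new -> 30 infected
Step 5: +3 new -> 33 infected
Step 6: +1 new -> 34 infected

Answer: 34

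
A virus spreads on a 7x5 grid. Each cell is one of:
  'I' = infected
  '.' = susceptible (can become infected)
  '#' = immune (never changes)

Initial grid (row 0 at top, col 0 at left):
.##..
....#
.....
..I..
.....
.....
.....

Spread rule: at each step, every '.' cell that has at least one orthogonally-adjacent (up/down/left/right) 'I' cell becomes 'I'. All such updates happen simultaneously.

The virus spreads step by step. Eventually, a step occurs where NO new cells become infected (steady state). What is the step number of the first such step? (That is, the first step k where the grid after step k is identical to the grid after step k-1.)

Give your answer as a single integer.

Answer: 6

Derivation:
Step 0 (initial): 1 infected
Step 1: +4 new -> 5 infected
Step 2: +8 new -> 13 infected
Step 3: +9 new -> 22 infected
Step 4: +6 new -> 28 infected
Step 5: +4 new -> 32 infected
Step 6: +0 new -> 32 infected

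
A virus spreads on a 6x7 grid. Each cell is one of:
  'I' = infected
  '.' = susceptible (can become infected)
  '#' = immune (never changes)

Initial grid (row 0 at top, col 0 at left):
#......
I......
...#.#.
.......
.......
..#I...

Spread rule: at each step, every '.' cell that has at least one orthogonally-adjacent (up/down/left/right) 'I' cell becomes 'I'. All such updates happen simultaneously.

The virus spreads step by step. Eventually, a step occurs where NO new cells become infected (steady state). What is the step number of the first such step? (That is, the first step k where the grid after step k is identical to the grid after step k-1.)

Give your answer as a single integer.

Step 0 (initial): 2 infected
Step 1: +4 new -> 6 infected
Step 2: +8 new -> 14 infected
Step 3: +10 new -> 24 infected
Step 4: +7 new -> 31 infected
Step 5: +3 new -> 34 infected
Step 6: +3 new -> 37 infected
Step 7: +1 new -> 38 infected
Step 8: +0 new -> 38 infected

Answer: 8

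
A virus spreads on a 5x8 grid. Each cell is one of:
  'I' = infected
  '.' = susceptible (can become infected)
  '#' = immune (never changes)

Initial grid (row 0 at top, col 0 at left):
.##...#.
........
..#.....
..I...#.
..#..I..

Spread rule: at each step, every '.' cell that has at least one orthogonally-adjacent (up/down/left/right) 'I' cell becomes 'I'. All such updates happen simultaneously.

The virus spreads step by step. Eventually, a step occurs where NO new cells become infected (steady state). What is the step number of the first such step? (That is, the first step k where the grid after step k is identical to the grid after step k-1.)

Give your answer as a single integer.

Answer: 7

Derivation:
Step 0 (initial): 2 infected
Step 1: +5 new -> 7 infected
Step 2: +8 new -> 15 infected
Step 3: +8 new -> 23 infected
Step 4: +7 new -> 30 infected
Step 5: +3 new -> 33 infected
Step 6: +1 new -> 34 infected
Step 7: +0 new -> 34 infected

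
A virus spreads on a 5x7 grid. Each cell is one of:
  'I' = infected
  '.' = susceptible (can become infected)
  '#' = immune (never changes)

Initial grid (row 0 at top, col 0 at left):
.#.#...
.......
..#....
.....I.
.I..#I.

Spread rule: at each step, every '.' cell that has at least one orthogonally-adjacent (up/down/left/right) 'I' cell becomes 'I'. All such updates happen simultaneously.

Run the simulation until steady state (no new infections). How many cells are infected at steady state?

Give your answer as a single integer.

Answer: 31

Derivation:
Step 0 (initial): 3 infected
Step 1: +7 new -> 10 infected
Step 2: +8 new -> 18 infected
Step 3: +6 new -> 24 infected
Step 4: +5 new -> 29 infected
Step 5: +2 new -> 31 infected
Step 6: +0 new -> 31 infected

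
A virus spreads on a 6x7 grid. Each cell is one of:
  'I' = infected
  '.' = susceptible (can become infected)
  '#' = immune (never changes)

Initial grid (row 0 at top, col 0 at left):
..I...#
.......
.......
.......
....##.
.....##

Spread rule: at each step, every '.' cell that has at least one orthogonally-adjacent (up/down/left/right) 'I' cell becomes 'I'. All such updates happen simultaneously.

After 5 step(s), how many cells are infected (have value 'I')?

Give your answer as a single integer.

Step 0 (initial): 1 infected
Step 1: +3 new -> 4 infected
Step 2: +5 new -> 9 infected
Step 3: +6 new -> 15 infected
Step 4: +6 new -> 21 infected
Step 5: +7 new -> 28 infected

Answer: 28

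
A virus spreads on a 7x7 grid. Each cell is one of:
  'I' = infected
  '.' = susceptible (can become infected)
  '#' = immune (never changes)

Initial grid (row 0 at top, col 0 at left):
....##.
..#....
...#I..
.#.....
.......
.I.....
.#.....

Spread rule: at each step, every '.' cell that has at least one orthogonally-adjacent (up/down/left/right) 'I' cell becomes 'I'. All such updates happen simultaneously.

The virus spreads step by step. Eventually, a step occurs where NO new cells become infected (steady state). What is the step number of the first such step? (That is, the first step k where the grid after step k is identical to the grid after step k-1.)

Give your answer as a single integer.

Step 0 (initial): 2 infected
Step 1: +6 new -> 8 infected
Step 2: +11 new -> 19 infected
Step 3: +9 new -> 28 infected
Step 4: +7 new -> 35 infected
Step 5: +5 new -> 40 infected
Step 6: +3 new -> 43 infected
Step 7: +0 new -> 43 infected

Answer: 7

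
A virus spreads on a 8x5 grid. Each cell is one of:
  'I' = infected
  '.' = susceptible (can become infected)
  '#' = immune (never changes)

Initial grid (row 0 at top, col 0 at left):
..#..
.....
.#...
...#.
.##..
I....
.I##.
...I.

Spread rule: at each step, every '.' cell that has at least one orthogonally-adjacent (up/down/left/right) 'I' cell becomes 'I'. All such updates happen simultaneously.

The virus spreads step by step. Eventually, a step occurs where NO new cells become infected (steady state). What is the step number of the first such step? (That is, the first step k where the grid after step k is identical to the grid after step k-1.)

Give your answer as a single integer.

Answer: 9

Derivation:
Step 0 (initial): 3 infected
Step 1: +6 new -> 9 infected
Step 2: +4 new -> 13 infected
Step 3: +4 new -> 17 infected
Step 4: +4 new -> 21 infected
Step 5: +4 new -> 25 infected
Step 6: +4 new -> 29 infected
Step 7: +2 new -> 31 infected
Step 8: +2 new -> 33 infected
Step 9: +0 new -> 33 infected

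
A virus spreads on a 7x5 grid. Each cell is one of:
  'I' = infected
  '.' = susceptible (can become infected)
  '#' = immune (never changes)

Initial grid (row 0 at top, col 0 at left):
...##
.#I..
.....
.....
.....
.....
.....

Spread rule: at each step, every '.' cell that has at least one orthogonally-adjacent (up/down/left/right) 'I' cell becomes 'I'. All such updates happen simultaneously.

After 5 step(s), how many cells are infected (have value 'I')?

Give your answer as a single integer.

Step 0 (initial): 1 infected
Step 1: +3 new -> 4 infected
Step 2: +5 new -> 9 infected
Step 3: +6 new -> 15 infected
Step 4: +6 new -> 21 infected
Step 5: +5 new -> 26 infected

Answer: 26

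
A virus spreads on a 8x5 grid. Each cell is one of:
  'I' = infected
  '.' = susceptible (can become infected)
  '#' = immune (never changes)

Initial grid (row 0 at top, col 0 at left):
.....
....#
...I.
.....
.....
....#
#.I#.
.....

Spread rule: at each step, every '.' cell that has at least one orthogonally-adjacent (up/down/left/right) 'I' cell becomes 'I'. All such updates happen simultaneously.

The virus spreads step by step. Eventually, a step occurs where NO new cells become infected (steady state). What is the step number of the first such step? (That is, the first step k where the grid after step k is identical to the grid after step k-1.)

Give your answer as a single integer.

Answer: 6

Derivation:
Step 0 (initial): 2 infected
Step 1: +7 new -> 9 infected
Step 2: +11 new -> 20 infected
Step 3: +10 new -> 30 infected
Step 4: +5 new -> 35 infected
Step 5: +1 new -> 36 infected
Step 6: +0 new -> 36 infected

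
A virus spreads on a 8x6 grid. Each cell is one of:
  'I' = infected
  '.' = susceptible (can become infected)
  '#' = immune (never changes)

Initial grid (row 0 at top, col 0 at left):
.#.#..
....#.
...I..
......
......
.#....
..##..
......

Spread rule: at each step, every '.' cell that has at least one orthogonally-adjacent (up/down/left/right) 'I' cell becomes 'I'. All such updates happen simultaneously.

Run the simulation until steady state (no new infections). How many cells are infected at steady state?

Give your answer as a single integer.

Answer: 42

Derivation:
Step 0 (initial): 1 infected
Step 1: +4 new -> 5 infected
Step 2: +6 new -> 11 infected
Step 3: +9 new -> 20 infected
Step 4: +7 new -> 27 infected
Step 5: +5 new -> 32 infected
Step 6: +3 new -> 35 infected
Step 7: +3 new -> 38 infected
Step 8: +3 new -> 41 infected
Step 9: +1 new -> 42 infected
Step 10: +0 new -> 42 infected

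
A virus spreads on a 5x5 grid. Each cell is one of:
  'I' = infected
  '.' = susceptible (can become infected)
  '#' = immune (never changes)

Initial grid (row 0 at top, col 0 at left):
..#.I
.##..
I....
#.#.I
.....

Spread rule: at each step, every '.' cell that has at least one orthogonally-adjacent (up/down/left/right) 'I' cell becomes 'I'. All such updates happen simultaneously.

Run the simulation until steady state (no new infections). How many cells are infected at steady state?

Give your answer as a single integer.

Answer: 20

Derivation:
Step 0 (initial): 3 infected
Step 1: +7 new -> 10 infected
Step 2: +6 new -> 16 infected
Step 3: +3 new -> 19 infected
Step 4: +1 new -> 20 infected
Step 5: +0 new -> 20 infected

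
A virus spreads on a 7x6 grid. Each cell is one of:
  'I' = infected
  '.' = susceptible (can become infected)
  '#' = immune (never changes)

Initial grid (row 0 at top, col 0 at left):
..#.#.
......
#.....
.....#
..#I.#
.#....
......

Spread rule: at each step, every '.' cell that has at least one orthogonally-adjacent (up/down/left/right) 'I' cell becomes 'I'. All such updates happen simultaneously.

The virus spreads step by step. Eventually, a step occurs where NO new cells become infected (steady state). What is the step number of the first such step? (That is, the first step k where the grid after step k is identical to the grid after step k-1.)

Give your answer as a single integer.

Step 0 (initial): 1 infected
Step 1: +3 new -> 4 infected
Step 2: +6 new -> 10 infected
Step 3: +7 new -> 17 infected
Step 4: +9 new -> 26 infected
Step 5: +4 new -> 30 infected
Step 6: +4 new -> 34 infected
Step 7: +1 new -> 35 infected
Step 8: +0 new -> 35 infected

Answer: 8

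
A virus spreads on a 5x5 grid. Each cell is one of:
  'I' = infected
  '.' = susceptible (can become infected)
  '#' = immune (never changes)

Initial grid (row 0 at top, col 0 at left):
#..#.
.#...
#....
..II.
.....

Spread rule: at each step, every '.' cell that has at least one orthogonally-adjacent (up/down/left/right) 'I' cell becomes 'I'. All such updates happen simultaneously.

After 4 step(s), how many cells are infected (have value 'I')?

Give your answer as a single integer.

Step 0 (initial): 2 infected
Step 1: +6 new -> 8 infected
Step 2: +7 new -> 15 infected
Step 3: +3 new -> 18 infected
Step 4: +2 new -> 20 infected

Answer: 20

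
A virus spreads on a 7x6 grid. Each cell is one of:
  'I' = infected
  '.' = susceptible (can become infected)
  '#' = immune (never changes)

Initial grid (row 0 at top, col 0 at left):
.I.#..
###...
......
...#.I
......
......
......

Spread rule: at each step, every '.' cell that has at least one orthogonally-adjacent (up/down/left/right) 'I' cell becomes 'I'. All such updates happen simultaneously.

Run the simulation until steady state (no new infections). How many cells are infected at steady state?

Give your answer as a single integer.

Step 0 (initial): 2 infected
Step 1: +5 new -> 7 infected
Step 2: +4 new -> 11 infected
Step 3: +6 new -> 17 infected
Step 4: +6 new -> 23 infected
Step 5: +5 new -> 28 infected
Step 6: +5 new -> 33 infected
Step 7: +3 new -> 36 infected
Step 8: +1 new -> 37 infected
Step 9: +0 new -> 37 infected

Answer: 37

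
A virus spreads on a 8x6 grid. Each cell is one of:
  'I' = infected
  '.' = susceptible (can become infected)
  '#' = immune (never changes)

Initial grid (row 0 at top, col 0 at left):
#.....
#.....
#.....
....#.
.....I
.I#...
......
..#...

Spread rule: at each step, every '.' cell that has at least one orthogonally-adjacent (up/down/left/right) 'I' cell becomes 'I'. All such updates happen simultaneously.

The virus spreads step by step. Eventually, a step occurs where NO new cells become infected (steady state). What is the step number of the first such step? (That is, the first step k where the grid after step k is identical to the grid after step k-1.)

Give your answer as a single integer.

Answer: 7

Derivation:
Step 0 (initial): 2 infected
Step 1: +6 new -> 8 infected
Step 2: +10 new -> 18 infected
Step 3: +11 new -> 29 infected
Step 4: +7 new -> 36 infected
Step 5: +4 new -> 40 infected
Step 6: +2 new -> 42 infected
Step 7: +0 new -> 42 infected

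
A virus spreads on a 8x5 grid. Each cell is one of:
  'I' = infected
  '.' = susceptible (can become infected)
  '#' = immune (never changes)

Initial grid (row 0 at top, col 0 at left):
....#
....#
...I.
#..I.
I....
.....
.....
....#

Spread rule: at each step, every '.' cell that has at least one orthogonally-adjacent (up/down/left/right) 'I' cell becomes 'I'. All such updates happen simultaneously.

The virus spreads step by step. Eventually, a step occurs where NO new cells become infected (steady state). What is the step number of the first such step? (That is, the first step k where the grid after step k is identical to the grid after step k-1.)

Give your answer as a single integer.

Step 0 (initial): 3 infected
Step 1: +8 new -> 11 infected
Step 2: +9 new -> 20 infected
Step 3: +8 new -> 28 infected
Step 4: +6 new -> 34 infected
Step 5: +2 new -> 36 infected
Step 6: +0 new -> 36 infected

Answer: 6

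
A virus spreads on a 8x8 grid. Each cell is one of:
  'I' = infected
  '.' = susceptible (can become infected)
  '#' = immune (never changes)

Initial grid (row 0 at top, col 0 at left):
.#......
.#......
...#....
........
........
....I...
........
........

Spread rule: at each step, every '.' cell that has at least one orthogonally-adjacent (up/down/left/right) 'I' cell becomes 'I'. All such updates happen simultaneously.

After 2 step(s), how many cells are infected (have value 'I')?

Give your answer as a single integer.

Answer: 13

Derivation:
Step 0 (initial): 1 infected
Step 1: +4 new -> 5 infected
Step 2: +8 new -> 13 infected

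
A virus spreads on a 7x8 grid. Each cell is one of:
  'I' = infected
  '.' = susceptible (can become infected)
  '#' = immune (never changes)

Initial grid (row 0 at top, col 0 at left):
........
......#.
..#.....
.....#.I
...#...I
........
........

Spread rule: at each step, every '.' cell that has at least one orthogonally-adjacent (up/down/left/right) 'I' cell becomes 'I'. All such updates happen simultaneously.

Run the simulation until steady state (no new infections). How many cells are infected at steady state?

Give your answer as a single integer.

Answer: 52

Derivation:
Step 0 (initial): 2 infected
Step 1: +4 new -> 6 infected
Step 2: +5 new -> 11 infected
Step 3: +5 new -> 16 infected
Step 4: +6 new -> 22 infected
Step 5: +6 new -> 28 infected
Step 6: +5 new -> 33 infected
Step 7: +6 new -> 39 infected
Step 8: +7 new -> 46 infected
Step 9: +5 new -> 51 infected
Step 10: +1 new -> 52 infected
Step 11: +0 new -> 52 infected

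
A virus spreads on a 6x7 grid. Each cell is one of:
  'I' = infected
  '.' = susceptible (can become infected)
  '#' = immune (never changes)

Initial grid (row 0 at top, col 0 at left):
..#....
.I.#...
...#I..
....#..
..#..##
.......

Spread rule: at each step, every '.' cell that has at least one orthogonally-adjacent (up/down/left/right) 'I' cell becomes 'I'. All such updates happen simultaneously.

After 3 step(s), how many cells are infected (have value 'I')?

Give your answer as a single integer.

Answer: 23

Derivation:
Step 0 (initial): 2 infected
Step 1: +6 new -> 8 infected
Step 2: +8 new -> 16 infected
Step 3: +7 new -> 23 infected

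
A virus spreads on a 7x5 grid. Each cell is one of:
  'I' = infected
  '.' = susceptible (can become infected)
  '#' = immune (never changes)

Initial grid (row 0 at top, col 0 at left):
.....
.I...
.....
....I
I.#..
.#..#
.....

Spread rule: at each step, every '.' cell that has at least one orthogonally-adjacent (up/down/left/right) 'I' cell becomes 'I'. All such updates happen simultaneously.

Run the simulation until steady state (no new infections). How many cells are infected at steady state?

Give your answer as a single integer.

Step 0 (initial): 3 infected
Step 1: +10 new -> 13 infected
Step 2: +11 new -> 24 infected
Step 3: +4 new -> 28 infected
Step 4: +3 new -> 31 infected
Step 5: +1 new -> 32 infected
Step 6: +0 new -> 32 infected

Answer: 32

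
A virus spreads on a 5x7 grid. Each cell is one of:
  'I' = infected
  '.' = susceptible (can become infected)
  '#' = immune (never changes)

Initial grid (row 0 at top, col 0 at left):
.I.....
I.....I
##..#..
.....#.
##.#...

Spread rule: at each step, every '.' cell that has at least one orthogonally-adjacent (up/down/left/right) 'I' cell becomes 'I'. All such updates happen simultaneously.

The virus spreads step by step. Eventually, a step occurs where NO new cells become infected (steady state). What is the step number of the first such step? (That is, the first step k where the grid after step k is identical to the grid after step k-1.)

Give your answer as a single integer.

Answer: 7

Derivation:
Step 0 (initial): 3 infected
Step 1: +6 new -> 9 infected
Step 2: +6 new -> 15 infected
Step 3: +4 new -> 19 infected
Step 4: +3 new -> 22 infected
Step 5: +4 new -> 26 infected
Step 6: +2 new -> 28 infected
Step 7: +0 new -> 28 infected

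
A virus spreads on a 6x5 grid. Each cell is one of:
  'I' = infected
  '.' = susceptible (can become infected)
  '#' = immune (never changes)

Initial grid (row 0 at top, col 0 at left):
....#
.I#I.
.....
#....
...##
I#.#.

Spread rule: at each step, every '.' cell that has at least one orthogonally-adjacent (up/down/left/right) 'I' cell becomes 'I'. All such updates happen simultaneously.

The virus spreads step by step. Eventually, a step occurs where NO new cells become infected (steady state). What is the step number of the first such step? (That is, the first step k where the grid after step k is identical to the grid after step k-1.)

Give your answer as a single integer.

Step 0 (initial): 3 infected
Step 1: +7 new -> 10 infected
Step 2: +8 new -> 18 infected
Step 3: +3 new -> 21 infected
Step 4: +1 new -> 22 infected
Step 5: +0 new -> 22 infected

Answer: 5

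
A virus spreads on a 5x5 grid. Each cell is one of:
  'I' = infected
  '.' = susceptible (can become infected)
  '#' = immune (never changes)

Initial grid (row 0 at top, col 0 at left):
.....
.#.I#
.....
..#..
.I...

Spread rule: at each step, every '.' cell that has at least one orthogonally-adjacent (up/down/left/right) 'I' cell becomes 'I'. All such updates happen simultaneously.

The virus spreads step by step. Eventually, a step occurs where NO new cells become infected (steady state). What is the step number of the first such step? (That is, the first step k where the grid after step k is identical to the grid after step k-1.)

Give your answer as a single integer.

Step 0 (initial): 2 infected
Step 1: +6 new -> 8 infected
Step 2: +8 new -> 16 infected
Step 3: +4 new -> 20 infected
Step 4: +2 new -> 22 infected
Step 5: +0 new -> 22 infected

Answer: 5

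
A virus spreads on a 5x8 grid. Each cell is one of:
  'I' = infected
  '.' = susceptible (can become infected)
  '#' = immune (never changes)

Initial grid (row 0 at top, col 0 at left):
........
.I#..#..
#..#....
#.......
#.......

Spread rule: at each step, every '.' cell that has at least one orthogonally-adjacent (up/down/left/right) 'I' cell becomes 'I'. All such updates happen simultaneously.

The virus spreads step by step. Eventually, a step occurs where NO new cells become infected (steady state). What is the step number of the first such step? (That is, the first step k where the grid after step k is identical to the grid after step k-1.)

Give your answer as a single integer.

Step 0 (initial): 1 infected
Step 1: +3 new -> 4 infected
Step 2: +4 new -> 8 infected
Step 3: +3 new -> 11 infected
Step 4: +4 new -> 15 infected
Step 5: +4 new -> 19 infected
Step 6: +4 new -> 23 infected
Step 7: +5 new -> 28 infected
Step 8: +4 new -> 32 infected
Step 9: +2 new -> 34 infected
Step 10: +0 new -> 34 infected

Answer: 10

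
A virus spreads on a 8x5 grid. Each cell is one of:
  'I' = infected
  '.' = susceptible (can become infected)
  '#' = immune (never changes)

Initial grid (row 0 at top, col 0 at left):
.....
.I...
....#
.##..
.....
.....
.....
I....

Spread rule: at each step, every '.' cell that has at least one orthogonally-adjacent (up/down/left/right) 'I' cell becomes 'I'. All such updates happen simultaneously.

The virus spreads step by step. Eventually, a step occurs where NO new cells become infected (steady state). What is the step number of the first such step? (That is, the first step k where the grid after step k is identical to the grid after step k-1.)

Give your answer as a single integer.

Answer: 7

Derivation:
Step 0 (initial): 2 infected
Step 1: +6 new -> 8 infected
Step 2: +8 new -> 16 infected
Step 3: +8 new -> 24 infected
Step 4: +6 new -> 30 infected
Step 5: +5 new -> 35 infected
Step 6: +2 new -> 37 infected
Step 7: +0 new -> 37 infected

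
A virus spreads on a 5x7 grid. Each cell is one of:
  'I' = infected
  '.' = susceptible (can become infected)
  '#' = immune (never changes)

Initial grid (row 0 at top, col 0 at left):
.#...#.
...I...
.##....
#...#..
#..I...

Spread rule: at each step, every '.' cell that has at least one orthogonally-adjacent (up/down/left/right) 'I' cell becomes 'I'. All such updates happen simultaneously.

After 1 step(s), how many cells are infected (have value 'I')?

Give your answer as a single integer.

Step 0 (initial): 2 infected
Step 1: +7 new -> 9 infected

Answer: 9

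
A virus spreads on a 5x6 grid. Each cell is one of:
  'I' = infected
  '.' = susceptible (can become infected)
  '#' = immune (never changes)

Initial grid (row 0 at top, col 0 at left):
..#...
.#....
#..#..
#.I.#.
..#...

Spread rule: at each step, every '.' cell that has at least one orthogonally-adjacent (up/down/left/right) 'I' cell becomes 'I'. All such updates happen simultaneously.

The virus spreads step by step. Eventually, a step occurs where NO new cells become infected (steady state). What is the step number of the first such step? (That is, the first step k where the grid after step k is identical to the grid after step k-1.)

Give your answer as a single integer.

Step 0 (initial): 1 infected
Step 1: +3 new -> 4 infected
Step 2: +4 new -> 8 infected
Step 3: +3 new -> 11 infected
Step 4: +3 new -> 14 infected
Step 5: +4 new -> 18 infected
Step 6: +2 new -> 20 infected
Step 7: +0 new -> 20 infected

Answer: 7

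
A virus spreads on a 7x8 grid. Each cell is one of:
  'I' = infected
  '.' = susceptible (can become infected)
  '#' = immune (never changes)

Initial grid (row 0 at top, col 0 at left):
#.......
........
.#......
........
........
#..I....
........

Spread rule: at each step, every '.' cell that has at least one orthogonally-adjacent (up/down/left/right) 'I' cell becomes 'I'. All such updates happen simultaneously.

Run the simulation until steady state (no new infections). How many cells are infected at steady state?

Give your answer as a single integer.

Answer: 53

Derivation:
Step 0 (initial): 1 infected
Step 1: +4 new -> 5 infected
Step 2: +7 new -> 12 infected
Step 3: +8 new -> 20 infected
Step 4: +10 new -> 30 infected
Step 5: +8 new -> 38 infected
Step 6: +7 new -> 45 infected
Step 7: +5 new -> 50 infected
Step 8: +2 new -> 52 infected
Step 9: +1 new -> 53 infected
Step 10: +0 new -> 53 infected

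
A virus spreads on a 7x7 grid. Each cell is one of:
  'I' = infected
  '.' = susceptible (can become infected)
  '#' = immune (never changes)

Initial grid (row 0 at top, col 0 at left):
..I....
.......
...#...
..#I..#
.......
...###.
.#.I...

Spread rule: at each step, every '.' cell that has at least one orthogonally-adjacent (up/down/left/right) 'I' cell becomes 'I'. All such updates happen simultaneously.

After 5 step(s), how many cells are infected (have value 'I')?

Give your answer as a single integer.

Step 0 (initial): 3 infected
Step 1: +7 new -> 10 infected
Step 2: +11 new -> 21 infected
Step 3: +9 new -> 30 infected
Step 4: +9 new -> 39 infected
Step 5: +3 new -> 42 infected

Answer: 42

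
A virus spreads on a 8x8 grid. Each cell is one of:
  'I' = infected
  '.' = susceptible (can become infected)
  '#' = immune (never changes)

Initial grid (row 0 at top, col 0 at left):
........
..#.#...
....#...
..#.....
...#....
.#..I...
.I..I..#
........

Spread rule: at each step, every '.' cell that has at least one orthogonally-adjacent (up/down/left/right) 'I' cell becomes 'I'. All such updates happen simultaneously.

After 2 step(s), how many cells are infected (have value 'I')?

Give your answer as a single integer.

Step 0 (initial): 3 infected
Step 1: +9 new -> 12 infected
Step 2: +10 new -> 22 infected

Answer: 22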